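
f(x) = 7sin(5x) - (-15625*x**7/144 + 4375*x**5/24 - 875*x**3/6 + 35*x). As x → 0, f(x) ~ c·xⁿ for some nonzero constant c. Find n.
9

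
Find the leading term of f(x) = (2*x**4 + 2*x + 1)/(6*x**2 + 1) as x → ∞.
x**2/3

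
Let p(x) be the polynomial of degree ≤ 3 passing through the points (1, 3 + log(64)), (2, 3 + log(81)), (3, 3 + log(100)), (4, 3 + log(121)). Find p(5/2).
3 + log(45*11**(7/8)*2**(3/4)*3**(1/4)*5**(1/8)/11)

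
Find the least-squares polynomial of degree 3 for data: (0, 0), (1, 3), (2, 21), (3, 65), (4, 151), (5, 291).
-1/14 + (25/28)x + (3/14)x² + (9/4)x³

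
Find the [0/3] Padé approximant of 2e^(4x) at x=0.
2/(-32*x**3/3 + 8*x**2 - 4*x + 1)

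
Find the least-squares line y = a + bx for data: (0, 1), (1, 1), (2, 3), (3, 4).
a = 3/5, b = 11/10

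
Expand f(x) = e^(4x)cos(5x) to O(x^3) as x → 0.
1 + 4*x - 9*x**2/2 + O(x**3)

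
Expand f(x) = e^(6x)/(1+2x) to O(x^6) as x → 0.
1 + 4*x + 10*x**2 + 16*x**3 + 22*x**4 + 104*x**5/5 + O(x**6)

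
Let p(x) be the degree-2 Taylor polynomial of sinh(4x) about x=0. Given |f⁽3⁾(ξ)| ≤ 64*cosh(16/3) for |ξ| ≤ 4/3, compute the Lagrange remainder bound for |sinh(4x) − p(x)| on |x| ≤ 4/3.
2048*cosh(16/3)/81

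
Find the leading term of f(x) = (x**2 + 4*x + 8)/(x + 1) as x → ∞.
x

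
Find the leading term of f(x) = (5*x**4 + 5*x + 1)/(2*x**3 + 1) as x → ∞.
5*x/2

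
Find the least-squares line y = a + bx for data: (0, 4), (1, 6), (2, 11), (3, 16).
a = 31/10, b = 41/10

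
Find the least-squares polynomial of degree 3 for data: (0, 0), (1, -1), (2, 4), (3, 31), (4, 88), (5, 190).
2/21 + (-155/126)x + (-193/84)x² + (73/36)x³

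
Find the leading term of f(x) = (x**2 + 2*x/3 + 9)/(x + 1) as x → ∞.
x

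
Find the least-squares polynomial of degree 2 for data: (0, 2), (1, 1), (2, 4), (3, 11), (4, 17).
11/7 + (-8/7)x + (9/7)x²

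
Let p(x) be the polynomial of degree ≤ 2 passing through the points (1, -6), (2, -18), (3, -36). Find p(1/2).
-9/4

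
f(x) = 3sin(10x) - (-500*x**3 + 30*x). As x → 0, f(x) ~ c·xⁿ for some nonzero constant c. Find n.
5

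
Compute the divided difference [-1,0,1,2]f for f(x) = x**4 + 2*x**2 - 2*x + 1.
2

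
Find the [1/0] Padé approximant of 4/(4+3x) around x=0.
1 - 3*x/4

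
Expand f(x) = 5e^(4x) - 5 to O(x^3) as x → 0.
20*x + 40*x**2 + O(x**3)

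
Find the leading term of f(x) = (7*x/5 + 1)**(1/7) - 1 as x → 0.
x/5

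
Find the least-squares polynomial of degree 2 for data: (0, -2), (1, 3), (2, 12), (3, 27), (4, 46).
-68/35 + (16/7)x + (17/7)x²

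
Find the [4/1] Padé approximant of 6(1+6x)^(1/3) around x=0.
(32*x**4 - 128*x**3/5 + 144*x**2/5 + 192*x/5 + 6)/(22*x/5 + 1)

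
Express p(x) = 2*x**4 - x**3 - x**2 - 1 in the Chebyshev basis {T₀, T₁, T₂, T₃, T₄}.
(-3/4)T₀ + (-3/4)T₁ + (1/2)T₂ + (-1/4)T₃ + (1/4)T₄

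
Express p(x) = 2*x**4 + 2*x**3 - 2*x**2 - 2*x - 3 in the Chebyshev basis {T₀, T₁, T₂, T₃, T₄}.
(-13/4)T₀ + (-1/2)T₁ + (1/2)T₃ + (1/4)T₄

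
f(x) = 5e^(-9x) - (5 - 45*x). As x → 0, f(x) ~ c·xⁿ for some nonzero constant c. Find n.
2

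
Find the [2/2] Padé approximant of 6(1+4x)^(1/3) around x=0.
(224*x**2/9 + 28*x + 6)/(40*x**2/27 + 10*x/3 + 1)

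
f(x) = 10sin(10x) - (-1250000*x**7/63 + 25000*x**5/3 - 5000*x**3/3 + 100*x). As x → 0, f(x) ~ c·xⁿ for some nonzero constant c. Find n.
9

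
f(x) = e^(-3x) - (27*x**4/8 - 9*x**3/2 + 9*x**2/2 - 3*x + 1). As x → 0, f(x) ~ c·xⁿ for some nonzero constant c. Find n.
5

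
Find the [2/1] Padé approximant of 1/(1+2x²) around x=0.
1 - 2*x**2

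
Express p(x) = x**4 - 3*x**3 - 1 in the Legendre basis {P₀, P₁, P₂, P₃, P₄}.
(-4/5)P₀ + (-9/5)P₁ + (4/7)P₂ + (-6/5)P₃ + (8/35)P₄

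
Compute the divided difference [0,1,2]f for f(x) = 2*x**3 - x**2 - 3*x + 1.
5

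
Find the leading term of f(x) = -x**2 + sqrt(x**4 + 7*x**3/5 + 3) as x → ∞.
7*x/10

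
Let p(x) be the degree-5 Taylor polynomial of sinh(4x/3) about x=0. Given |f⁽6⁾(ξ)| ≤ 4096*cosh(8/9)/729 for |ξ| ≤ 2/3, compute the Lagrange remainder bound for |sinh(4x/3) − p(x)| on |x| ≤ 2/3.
16384*cosh(8/9)/23914845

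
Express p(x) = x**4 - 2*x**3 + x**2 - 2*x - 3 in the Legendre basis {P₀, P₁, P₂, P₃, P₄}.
(-37/15)P₀ + (-16/5)P₁ + (26/21)P₂ + (-4/5)P₃ + (8/35)P₄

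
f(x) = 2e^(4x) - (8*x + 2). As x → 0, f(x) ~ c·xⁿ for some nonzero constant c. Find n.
2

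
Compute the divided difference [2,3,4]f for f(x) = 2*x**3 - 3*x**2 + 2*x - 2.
15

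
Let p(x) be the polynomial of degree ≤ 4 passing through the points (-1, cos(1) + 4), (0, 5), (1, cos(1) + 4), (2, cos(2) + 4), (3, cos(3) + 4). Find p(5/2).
35*cos(2)/32 - 75*cos(1)/128 + 35*cos(3)/128 + 135/32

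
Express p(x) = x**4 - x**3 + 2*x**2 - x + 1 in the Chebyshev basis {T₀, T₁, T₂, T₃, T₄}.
(19/8)T₀ + (-7/4)T₁ + (3/2)T₂ + (-1/4)T₃ + (1/8)T₄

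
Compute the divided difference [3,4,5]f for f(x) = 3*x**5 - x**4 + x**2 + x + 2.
1884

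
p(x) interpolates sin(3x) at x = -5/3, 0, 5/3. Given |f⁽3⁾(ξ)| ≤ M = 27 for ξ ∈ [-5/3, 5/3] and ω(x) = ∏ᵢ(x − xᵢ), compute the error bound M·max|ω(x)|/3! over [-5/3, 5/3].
125*sqrt(3)/27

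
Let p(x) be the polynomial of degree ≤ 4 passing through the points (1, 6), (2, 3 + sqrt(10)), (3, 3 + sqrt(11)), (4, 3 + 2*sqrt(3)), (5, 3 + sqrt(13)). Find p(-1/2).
-693*sqrt(10)/32 - 385*sqrt(3)/16 + 315*sqrt(13)/128 + 3849/128 + 1485*sqrt(11)/64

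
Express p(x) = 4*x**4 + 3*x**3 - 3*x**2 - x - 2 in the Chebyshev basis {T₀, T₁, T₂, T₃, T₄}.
(-2)T₀ + (5/4)T₁ + (1/2)T₂ + (3/4)T₃ + (1/2)T₄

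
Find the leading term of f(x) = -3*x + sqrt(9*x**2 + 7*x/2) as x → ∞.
7/12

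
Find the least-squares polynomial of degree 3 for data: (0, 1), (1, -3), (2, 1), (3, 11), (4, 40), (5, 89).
11/14 + (-293/84)x + (-5/14)x² + (11/12)x³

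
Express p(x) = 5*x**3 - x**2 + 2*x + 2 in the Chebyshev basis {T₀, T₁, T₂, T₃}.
(3/2)T₀ + (23/4)T₁ + (-1/2)T₂ + (5/4)T₃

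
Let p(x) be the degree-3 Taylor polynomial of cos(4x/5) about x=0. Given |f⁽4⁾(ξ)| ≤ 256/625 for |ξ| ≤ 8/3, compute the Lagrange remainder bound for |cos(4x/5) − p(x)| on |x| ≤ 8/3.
131072/151875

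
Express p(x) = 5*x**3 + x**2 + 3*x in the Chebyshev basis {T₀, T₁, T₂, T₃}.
(1/2)T₀ + (27/4)T₁ + (1/2)T₂ + (5/4)T₃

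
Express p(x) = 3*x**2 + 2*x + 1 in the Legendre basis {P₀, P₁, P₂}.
(2)P₀ + (2)P₁ + (2)P₂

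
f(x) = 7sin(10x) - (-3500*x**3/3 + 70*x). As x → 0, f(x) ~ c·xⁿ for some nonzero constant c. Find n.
5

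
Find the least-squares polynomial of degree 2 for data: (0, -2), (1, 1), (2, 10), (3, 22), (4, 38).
-79/35 + (127/70)x + (29/14)x²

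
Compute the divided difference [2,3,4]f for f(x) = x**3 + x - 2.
9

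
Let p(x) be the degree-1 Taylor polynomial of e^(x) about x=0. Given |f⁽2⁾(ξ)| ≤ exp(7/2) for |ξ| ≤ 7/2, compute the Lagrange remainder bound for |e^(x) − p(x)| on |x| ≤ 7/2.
49*exp(7/2)/8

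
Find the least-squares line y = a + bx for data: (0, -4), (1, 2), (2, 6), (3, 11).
a = -18/5, b = 49/10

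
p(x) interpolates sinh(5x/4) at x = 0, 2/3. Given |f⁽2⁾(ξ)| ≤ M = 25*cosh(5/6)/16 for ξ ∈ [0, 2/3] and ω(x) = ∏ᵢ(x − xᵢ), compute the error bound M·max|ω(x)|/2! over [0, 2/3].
25*cosh(5/6)/288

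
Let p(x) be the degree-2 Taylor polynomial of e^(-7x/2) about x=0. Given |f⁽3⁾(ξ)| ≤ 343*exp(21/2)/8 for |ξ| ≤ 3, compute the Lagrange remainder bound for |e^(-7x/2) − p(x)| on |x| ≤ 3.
3087*exp(21/2)/16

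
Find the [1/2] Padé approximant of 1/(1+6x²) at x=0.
1/(6*x**2 + 1)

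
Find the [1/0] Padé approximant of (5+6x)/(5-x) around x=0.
7*x/5 + 1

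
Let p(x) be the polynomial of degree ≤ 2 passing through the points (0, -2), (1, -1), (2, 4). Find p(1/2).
-2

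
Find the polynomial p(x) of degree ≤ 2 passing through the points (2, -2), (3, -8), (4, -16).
-x**2 - x + 4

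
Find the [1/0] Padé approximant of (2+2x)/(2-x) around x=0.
3*x/2 + 1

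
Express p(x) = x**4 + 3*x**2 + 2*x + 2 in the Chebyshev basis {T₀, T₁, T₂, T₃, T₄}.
(31/8)T₀ + (2)T₁ + (2)T₂ + (1/8)T₄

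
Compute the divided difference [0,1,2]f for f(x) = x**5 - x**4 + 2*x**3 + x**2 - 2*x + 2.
15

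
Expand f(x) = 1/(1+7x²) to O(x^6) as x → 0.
1 - 7*x**2 + 49*x**4 + O(x**6)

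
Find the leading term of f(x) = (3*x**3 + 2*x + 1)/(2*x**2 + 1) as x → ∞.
3*x/2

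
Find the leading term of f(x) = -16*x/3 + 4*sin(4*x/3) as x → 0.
-128*x**3/81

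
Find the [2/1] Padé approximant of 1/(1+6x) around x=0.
1/(6*x + 1)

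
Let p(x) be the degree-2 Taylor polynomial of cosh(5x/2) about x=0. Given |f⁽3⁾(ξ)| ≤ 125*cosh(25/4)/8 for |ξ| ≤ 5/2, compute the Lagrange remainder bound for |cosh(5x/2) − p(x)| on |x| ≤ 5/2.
15625*cosh(25/4)/384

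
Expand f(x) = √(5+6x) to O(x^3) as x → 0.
sqrt(5) + 3*sqrt(5)*x/5 - 9*sqrt(5)*x**2/50 + O(x**3)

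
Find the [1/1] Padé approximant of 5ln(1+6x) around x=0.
30*x/(3*x + 1)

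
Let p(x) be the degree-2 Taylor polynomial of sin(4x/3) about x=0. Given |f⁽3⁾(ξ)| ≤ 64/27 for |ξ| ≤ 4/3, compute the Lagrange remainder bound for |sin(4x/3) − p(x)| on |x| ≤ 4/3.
2048/2187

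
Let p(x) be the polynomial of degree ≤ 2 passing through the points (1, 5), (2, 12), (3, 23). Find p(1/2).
3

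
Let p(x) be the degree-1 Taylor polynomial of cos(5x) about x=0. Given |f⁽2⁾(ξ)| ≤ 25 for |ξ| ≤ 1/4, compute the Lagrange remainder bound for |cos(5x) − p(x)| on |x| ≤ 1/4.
25/32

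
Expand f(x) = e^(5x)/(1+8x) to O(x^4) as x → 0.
1 - 3*x + 73*x**2/2 - 1627*x**3/6 + O(x**4)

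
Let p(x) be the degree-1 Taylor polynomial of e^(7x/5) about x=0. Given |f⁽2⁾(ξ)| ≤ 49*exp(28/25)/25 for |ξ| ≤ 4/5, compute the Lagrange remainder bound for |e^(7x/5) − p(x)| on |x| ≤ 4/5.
392*exp(28/25)/625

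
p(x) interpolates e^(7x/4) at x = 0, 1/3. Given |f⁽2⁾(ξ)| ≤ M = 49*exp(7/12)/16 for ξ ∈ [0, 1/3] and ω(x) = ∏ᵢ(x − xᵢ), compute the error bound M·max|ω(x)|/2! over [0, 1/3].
49*exp(7/12)/1152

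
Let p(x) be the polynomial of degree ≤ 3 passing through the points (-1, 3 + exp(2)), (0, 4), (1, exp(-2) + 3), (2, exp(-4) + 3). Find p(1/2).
(-1 + 9*exp(2) + (57 - exp(2))*exp(4))*exp(-4)/16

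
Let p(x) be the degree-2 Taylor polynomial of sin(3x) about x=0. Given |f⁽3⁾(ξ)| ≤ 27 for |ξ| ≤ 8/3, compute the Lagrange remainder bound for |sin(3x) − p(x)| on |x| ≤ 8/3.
256/3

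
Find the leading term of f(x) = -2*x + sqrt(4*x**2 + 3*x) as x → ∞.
3/4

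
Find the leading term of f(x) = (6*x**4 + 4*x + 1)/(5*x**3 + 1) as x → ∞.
6*x/5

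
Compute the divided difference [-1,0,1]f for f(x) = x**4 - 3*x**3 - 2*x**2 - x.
-1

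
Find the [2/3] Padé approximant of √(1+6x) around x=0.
(63*x**2/4 + 42*x/5 + 1)/(-27*x**3/20 + 81*x**2/20 + 27*x/5 + 1)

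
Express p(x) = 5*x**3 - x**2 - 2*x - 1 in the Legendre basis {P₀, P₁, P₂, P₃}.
(-4/3)P₀ + P₁ + (-2/3)P₂ + (2)P₃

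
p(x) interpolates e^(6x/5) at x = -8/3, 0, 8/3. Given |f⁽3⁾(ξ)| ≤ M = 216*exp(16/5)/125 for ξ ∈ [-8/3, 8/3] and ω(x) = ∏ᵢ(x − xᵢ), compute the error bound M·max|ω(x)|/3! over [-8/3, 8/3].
4096*sqrt(3)*exp(16/5)/3375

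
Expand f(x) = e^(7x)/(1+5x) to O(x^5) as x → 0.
1 + 2*x + 29*x**2/2 - 46*x**3/3 + 4241*x**4/24 + O(x**5)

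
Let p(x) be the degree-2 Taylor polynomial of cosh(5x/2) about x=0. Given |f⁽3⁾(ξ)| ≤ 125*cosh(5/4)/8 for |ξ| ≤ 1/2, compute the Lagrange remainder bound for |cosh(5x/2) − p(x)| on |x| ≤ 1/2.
125*cosh(5/4)/384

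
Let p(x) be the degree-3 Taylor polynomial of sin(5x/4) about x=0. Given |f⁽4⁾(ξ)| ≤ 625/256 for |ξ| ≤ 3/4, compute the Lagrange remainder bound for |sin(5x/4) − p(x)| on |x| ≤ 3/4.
16875/524288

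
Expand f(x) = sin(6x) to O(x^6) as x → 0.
6*x - 36*x**3 + 324*x**5/5 + O(x**6)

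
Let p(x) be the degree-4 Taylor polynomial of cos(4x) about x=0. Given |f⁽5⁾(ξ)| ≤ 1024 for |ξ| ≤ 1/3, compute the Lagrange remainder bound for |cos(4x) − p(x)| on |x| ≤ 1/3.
128/3645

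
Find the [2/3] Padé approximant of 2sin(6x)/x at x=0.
(12 - 252*x**2/5)/(9*x**2/5 + 1)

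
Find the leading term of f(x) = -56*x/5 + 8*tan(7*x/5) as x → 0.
2744*x**3/375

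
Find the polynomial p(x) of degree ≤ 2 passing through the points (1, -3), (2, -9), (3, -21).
-3*x**2 + 3*x - 3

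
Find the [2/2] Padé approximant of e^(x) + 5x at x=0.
(-91*x**2/108 + 52*x/9 + 1)/(-x**2/108 - 2*x/9 + 1)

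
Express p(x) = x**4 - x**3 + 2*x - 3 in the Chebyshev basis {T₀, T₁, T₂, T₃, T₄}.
(-21/8)T₀ + (5/4)T₁ + (1/2)T₂ + (-1/4)T₃ + (1/8)T₄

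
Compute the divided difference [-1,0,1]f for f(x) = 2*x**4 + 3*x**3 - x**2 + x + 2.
1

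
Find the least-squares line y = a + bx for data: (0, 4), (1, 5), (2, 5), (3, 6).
a = 41/10, b = 3/5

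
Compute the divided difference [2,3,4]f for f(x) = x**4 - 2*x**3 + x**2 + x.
38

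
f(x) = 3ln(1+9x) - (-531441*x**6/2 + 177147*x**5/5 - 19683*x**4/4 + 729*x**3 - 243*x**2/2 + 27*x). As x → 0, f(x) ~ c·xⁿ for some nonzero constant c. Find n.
7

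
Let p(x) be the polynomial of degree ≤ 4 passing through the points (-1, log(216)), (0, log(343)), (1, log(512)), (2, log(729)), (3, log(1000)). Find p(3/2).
log(576*15**(113/128)*2**(9/32)*7**(17/32)/35)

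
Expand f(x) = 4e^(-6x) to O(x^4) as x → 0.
4 - 24*x + 72*x**2 - 144*x**3 + O(x**4)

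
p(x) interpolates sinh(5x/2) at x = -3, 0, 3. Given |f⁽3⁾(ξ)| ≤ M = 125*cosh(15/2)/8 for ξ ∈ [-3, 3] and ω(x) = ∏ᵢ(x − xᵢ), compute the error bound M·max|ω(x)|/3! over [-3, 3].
125*sqrt(3)*cosh(15/2)/8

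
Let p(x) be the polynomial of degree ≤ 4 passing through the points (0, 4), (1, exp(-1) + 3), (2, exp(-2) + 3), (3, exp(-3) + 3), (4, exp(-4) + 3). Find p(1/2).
(-70*exp(2) - 5 + 28*e + 140*exp(3) + 419*exp(4))*exp(-4)/128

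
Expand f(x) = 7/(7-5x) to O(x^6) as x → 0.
1 + 5*x/7 + 25*x**2/49 + 125*x**3/343 + 625*x**4/2401 + 3125*x**5/16807 + O(x**6)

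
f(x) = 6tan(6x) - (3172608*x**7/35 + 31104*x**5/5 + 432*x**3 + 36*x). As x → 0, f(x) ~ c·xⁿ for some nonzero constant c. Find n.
9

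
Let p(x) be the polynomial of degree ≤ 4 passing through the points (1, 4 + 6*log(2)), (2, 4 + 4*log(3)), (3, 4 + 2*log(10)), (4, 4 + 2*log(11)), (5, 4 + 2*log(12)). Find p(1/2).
4 + log(6553600000*11**(3/16)*2**(49/64)*3**(27/64)*5**(29/32)/2122043913)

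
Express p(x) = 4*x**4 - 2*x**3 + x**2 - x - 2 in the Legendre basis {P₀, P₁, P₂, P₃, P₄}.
(-13/15)P₀ + (-11/5)P₁ + (62/21)P₂ + (-4/5)P₃ + (32/35)P₄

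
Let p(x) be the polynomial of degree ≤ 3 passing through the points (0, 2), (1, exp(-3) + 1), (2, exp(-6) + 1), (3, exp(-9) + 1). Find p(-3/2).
(-189*exp(6) - 35 + 135*exp(3) + 121*exp(9))*exp(-9)/16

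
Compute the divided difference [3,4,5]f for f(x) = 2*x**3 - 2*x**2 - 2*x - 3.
22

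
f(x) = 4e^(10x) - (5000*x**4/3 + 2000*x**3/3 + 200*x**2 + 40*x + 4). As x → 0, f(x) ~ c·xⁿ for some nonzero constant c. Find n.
5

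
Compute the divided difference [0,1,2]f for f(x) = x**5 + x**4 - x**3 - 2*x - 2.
19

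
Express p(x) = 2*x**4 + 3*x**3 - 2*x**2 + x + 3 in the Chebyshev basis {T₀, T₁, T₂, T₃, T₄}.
(11/4)T₀ + (13/4)T₁ + (3/4)T₃ + (1/4)T₄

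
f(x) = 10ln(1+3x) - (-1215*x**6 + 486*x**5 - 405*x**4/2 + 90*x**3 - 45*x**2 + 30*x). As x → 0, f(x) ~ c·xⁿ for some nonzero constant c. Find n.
7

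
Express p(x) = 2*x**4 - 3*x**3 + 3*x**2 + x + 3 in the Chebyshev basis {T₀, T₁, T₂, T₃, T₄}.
(21/4)T₀ + (-5/4)T₁ + (5/2)T₂ + (-3/4)T₃ + (1/4)T₄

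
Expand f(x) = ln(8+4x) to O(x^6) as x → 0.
log(8) + x/2 - x**2/8 + x**3/24 - x**4/64 + x**5/160 + O(x**6)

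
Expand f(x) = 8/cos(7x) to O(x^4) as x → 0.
8 + 196*x**2 + O(x**4)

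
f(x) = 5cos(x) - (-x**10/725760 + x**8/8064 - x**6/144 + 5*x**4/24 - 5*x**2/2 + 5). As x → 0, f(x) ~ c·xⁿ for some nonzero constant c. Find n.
12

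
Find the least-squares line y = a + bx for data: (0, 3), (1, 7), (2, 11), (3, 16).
a = 14/5, b = 43/10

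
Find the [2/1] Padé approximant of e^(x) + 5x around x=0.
(-3*x**2/2 + 17*x/3 + 1)/(1 - x/3)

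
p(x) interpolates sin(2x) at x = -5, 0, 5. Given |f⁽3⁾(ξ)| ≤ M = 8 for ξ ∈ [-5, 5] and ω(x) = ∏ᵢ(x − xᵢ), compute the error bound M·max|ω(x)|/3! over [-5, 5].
1000*sqrt(3)/27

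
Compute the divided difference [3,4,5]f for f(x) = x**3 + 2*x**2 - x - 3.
14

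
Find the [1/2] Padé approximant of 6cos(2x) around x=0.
6/(2*x**2 + 1)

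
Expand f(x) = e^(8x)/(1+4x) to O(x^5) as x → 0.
1 + 4*x + 16*x**2 + 64*x**3/3 + 256*x**4/3 + O(x**5)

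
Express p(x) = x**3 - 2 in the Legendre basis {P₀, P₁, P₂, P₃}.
(-2)P₀ + (3/5)P₁ + (2/5)P₃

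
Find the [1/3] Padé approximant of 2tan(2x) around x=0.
4*x/(1 - 4*x**2/3)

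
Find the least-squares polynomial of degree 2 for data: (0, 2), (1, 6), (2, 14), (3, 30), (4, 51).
11/5 + (1/5)x + (3)x²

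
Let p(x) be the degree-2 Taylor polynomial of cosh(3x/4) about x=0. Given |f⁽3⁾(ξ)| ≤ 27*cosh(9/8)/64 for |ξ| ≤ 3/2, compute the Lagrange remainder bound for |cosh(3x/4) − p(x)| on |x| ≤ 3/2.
243*cosh(9/8)/1024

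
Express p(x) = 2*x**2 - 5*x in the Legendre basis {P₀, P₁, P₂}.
(2/3)P₀ + (-5)P₁ + (4/3)P₂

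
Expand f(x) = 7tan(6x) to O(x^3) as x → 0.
42*x + O(x**3)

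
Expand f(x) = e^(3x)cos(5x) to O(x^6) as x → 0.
1 + 3*x - 8*x**2 - 33*x**3 - 161*x**4/6 + 239*x**5/10 + O(x**6)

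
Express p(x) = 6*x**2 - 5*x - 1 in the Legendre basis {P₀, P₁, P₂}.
P₀ + (-5)P₁ + (4)P₂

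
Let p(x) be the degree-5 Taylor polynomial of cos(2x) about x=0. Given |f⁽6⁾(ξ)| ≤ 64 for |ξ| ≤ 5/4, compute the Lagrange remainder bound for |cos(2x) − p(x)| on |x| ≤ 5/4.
3125/9216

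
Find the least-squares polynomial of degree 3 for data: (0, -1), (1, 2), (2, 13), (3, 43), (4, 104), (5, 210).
-139/126 + (2977/756)x + (-325/126)x² + (221/108)x³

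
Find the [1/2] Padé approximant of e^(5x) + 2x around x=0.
(1133*x/219 + 1)/(125*x**2/438 - 400*x/219 + 1)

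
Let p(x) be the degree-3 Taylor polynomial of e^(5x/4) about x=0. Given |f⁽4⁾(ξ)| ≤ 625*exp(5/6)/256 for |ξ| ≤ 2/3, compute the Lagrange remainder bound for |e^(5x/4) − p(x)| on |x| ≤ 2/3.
625*exp(5/6)/31104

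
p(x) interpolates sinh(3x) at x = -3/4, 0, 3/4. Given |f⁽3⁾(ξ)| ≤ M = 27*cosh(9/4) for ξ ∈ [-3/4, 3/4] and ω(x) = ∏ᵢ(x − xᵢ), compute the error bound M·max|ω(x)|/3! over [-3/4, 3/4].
27*sqrt(3)*cosh(9/4)/64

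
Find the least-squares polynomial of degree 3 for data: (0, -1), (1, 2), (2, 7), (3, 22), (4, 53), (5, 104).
-6/7 + (39/14)x + (-19/14)x² + x³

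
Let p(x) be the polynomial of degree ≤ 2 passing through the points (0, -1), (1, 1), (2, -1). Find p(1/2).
1/2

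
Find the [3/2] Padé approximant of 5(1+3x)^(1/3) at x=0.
(7*x**3/3 + 21*x**2 + 21*x + 5)/(2*x**2 + 16*x/5 + 1)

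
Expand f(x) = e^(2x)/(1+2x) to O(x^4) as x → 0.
1 + 2*x**2 - 8*x**3/3 + O(x**4)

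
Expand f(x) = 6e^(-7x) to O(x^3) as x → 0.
6 - 42*x + 147*x**2 + O(x**3)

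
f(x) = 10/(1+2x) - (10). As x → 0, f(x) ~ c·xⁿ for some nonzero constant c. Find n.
1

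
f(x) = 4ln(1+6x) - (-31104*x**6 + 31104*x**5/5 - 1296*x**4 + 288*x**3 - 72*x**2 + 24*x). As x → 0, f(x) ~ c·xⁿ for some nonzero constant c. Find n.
7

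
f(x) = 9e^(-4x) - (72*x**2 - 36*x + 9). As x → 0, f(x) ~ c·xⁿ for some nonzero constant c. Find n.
3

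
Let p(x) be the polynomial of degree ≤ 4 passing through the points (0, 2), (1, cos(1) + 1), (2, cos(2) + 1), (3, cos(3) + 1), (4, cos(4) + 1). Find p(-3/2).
-693*cos(1)/32 + 1485*cos(2)/64 + 315*cos(4)/128 + 1283/128 - 385*cos(3)/32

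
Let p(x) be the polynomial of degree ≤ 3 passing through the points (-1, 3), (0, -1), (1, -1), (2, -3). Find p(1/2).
-9/8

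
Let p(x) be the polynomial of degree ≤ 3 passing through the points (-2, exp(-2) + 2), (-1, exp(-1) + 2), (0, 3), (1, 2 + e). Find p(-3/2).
(5 + 15*e + (e + 27)*exp(2))*exp(-2)/16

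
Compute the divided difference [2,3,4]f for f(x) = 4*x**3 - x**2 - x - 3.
35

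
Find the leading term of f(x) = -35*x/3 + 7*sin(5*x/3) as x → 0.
-875*x**3/162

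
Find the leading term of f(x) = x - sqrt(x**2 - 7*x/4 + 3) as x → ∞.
7/8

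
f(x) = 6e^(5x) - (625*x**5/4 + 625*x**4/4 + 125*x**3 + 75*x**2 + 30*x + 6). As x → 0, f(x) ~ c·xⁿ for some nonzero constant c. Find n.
6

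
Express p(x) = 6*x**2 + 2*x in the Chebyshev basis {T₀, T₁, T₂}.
(3)T₀ + (2)T₁ + (3)T₂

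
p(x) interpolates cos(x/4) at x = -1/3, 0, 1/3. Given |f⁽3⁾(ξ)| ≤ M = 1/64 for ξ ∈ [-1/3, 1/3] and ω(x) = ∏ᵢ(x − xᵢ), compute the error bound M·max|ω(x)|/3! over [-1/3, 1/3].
sqrt(3)/46656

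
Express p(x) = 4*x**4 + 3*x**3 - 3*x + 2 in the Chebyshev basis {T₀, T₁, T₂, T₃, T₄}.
(7/2)T₀ + (-3/4)T₁ + (2)T₂ + (3/4)T₃ + (1/2)T₄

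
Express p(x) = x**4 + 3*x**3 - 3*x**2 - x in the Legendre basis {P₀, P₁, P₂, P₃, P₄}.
(-4/5)P₀ + (4/5)P₁ + (-10/7)P₂ + (6/5)P₃ + (8/35)P₄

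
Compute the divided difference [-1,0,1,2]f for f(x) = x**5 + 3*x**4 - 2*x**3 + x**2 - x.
9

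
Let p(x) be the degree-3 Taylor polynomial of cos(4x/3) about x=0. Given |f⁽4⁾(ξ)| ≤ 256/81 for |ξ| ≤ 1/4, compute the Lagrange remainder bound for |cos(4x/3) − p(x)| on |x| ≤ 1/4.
1/1944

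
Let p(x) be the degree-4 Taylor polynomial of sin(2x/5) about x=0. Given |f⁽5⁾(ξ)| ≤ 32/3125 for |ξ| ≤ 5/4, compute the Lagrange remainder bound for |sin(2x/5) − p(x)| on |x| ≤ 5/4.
1/3840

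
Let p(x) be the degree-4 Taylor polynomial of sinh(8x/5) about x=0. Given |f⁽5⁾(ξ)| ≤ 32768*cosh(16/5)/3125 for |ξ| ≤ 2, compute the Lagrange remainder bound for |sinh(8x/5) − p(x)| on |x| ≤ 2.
131072*cosh(16/5)/46875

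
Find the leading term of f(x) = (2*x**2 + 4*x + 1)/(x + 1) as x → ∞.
2*x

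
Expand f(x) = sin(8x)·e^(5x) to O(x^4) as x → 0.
8*x + 40*x**2 + 44*x**3/3 + O(x**4)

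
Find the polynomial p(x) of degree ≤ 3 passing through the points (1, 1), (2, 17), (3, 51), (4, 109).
x**3 + 3*x**2 - 3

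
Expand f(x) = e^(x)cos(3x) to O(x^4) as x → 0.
1 + x - 4*x**2 - 13*x**3/3 + O(x**4)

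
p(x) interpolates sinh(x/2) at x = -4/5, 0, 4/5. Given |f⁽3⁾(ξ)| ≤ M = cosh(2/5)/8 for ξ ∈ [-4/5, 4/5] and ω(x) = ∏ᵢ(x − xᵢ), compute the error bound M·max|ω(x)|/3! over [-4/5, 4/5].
8*sqrt(3)*cosh(2/5)/3375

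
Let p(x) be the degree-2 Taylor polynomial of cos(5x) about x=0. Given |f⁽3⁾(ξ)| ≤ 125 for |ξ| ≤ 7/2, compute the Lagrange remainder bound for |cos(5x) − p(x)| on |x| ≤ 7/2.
42875/48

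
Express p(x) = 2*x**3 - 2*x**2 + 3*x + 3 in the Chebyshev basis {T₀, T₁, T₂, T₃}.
(2)T₀ + (9/2)T₁ - T₂ + (1/2)T₃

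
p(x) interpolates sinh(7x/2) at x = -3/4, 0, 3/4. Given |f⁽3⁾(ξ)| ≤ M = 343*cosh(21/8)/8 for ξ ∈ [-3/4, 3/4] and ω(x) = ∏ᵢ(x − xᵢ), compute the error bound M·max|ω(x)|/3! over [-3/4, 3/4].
343*sqrt(3)*cosh(21/8)/512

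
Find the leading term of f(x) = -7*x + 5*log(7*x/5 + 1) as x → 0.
-49*x**2/10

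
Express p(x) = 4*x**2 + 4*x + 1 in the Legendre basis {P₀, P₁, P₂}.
(7/3)P₀ + (4)P₁ + (8/3)P₂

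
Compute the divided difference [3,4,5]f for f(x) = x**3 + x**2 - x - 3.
13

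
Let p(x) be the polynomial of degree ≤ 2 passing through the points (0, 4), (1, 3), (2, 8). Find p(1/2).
11/4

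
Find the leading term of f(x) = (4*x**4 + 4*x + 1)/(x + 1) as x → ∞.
4*x**3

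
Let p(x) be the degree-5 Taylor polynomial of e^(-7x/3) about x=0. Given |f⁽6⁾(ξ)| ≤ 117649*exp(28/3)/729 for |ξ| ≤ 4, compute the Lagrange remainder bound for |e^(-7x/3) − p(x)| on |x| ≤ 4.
30118144*exp(28/3)/32805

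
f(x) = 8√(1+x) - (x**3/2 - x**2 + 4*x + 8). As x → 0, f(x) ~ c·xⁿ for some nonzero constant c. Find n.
4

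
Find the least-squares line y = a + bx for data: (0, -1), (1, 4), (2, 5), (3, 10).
a = -3/5, b = 17/5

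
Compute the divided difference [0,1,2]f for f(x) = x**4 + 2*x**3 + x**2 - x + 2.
14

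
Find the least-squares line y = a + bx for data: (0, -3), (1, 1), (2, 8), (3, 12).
a = -33/10, b = 26/5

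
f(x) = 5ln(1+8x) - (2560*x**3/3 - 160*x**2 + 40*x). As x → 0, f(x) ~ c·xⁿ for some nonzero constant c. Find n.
4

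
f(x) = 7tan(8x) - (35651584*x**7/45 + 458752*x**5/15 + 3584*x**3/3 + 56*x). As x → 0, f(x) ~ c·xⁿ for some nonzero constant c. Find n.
9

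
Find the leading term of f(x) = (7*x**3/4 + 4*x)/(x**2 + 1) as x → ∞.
7*x/4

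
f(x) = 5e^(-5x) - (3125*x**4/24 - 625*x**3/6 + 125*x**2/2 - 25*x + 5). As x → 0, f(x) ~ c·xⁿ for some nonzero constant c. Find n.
5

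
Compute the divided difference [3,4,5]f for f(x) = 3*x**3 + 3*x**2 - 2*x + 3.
39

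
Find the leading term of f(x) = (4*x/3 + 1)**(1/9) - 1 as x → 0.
4*x/27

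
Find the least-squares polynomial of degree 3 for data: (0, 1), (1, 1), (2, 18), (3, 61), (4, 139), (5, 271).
43/63 + (-829/378)x + (179/126)x² + (53/27)x³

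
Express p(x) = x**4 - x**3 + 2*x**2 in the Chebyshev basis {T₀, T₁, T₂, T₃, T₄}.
(11/8)T₀ + (-3/4)T₁ + (3/2)T₂ + (-1/4)T₃ + (1/8)T₄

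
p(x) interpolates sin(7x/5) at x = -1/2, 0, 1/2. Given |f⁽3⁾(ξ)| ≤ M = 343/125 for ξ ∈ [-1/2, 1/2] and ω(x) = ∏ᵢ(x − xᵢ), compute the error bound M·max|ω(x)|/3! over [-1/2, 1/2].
343*sqrt(3)/27000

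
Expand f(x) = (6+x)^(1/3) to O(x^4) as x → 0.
6**(1/3) + 6**(1/3)*x/18 - 6**(1/3)*x**2/324 + 5*6**(1/3)*x**3/17496 + O(x**4)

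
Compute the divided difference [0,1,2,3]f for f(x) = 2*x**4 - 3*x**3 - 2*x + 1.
9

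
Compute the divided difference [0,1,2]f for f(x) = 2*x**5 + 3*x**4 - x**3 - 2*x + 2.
48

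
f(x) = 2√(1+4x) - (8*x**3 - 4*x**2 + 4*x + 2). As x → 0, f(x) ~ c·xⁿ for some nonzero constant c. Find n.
4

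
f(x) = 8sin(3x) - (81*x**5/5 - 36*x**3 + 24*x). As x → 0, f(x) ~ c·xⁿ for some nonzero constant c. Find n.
7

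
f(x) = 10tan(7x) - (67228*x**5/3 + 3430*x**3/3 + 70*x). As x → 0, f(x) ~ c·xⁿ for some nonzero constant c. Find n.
7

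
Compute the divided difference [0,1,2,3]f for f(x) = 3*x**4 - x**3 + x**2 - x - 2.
17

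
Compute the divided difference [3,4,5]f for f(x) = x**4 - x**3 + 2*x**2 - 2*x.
87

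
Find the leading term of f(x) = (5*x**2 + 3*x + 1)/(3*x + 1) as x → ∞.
5*x/3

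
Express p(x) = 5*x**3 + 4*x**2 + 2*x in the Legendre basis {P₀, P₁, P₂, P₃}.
(4/3)P₀ + (5)P₁ + (8/3)P₂ + (2)P₃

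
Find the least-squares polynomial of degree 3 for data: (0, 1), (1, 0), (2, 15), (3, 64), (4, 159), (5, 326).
50/63 + (-767/378)x + (-155/126)x² + (79/27)x³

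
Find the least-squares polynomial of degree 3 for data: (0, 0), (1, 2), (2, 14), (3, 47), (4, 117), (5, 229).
19/126 + (59/756)x + (-121/252)x² + (52/27)x³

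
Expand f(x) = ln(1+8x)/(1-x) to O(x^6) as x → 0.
8*x - 24*x**2 + 440*x**3/3 - 2632*x**4/3 + 85144*x**5/15 + O(x**6)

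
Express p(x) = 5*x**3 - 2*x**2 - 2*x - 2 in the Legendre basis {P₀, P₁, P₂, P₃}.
(-8/3)P₀ + P₁ + (-4/3)P₂ + (2)P₃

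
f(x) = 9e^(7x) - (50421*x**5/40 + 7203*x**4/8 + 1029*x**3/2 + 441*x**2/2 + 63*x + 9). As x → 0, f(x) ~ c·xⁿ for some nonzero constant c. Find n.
6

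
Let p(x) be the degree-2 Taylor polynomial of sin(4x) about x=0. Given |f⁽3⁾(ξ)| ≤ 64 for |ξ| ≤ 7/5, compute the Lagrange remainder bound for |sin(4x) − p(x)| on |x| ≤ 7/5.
10976/375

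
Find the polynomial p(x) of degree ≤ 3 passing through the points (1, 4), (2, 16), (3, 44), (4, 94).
x**3 + 2*x**2 - x + 2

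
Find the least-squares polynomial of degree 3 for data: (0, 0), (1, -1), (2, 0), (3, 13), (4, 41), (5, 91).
19/126 + (-1219/756)x + (-137/126)x² + (109/108)x³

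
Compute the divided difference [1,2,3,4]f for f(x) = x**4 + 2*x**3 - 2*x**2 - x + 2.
12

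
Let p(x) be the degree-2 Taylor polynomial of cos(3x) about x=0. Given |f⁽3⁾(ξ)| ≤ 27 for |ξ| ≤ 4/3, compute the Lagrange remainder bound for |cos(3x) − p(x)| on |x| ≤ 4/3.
32/3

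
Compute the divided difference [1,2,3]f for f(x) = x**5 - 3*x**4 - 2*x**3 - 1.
3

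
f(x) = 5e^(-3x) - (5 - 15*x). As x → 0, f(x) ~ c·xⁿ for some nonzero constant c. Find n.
2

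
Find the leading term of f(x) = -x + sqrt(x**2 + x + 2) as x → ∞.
1/2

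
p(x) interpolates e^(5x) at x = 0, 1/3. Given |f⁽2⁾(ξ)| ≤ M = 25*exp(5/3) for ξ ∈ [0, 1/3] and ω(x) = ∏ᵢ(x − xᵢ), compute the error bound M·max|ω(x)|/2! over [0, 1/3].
25*exp(5/3)/72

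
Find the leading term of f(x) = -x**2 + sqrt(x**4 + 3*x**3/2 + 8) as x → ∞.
3*x/4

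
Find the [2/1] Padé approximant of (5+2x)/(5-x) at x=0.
(2*x/5 + 1)/(1 - x/5)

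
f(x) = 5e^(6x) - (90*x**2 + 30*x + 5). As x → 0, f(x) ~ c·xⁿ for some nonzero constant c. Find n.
3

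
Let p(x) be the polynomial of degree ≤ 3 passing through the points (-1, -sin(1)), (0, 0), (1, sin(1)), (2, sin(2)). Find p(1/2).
-sin(2)/16 + 5*sin(1)/8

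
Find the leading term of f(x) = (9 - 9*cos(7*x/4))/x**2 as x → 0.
441/32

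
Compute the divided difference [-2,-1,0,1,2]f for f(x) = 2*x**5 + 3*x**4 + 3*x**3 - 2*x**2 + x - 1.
3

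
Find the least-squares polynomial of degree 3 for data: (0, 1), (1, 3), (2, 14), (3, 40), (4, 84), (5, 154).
121/126 + (-73/108)x + (479/252)x² + (47/54)x³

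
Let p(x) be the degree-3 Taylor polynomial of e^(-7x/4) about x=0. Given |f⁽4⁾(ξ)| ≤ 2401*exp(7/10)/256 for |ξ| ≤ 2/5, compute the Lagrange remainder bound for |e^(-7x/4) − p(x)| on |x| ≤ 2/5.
2401*exp(7/10)/240000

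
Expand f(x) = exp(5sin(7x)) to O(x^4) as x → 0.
1 + 35*x + 1225*x**2/2 + 6860*x**3 + O(x**4)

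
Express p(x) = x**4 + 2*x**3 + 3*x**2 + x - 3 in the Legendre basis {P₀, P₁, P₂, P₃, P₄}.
(-9/5)P₀ + (11/5)P₁ + (18/7)P₂ + (4/5)P₃ + (8/35)P₄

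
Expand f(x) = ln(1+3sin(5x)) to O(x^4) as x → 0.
15*x - 225*x**2/2 + 2125*x**3/2 + O(x**4)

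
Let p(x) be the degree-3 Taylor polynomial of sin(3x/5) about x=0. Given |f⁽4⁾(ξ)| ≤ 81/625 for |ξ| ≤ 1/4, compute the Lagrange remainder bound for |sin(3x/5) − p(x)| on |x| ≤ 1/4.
27/1280000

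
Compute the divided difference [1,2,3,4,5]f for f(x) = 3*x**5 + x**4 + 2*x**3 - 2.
46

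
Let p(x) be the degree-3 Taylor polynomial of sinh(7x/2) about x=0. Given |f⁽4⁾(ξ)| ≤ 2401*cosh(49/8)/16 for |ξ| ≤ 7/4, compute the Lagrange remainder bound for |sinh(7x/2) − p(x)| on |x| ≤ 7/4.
5764801*cosh(49/8)/98304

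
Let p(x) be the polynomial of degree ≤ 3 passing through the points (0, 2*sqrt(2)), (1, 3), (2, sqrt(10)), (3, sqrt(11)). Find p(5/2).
-15/16 + sqrt(2)/8 + 5*sqrt(11)/16 + 15*sqrt(10)/16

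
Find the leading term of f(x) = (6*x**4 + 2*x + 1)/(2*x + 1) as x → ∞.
3*x**3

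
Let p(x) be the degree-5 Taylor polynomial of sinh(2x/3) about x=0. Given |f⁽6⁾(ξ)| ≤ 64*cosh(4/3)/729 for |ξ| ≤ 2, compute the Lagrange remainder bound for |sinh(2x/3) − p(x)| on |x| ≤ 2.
256*cosh(4/3)/32805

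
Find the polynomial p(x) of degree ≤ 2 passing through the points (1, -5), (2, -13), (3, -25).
-2*x**2 - 2*x - 1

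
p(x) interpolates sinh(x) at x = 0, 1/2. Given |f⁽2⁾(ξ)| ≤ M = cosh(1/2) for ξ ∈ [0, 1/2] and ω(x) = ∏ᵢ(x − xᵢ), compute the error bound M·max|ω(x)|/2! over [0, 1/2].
cosh(1/2)/32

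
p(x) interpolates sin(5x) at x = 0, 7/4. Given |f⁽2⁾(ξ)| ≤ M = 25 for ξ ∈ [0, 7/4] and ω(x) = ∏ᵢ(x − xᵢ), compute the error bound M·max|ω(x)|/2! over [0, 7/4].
1225/128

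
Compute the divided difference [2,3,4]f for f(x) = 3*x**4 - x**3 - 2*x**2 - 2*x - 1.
154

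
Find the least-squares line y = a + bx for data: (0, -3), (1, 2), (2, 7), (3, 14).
a = -17/5, b = 28/5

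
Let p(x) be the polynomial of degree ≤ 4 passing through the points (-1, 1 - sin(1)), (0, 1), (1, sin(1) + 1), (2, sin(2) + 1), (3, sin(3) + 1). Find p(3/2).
-5*sin(3)/128 + 15*sin(2)/32 + 87*sin(1)/128 + 1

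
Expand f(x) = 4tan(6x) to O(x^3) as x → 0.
24*x + O(x**3)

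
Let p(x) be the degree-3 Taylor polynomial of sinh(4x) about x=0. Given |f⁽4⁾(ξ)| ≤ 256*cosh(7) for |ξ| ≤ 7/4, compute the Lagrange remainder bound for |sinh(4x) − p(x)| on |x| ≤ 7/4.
2401*cosh(7)/24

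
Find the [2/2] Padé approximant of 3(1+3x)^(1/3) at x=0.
(7*x**2 + 21*x/2 + 3)/(5*x**2/6 + 5*x/2 + 1)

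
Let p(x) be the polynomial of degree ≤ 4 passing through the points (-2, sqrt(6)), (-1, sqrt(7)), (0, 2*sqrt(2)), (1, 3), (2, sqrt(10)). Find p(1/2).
-5*sqrt(7)/32 - 5*sqrt(10)/128 + 3*sqrt(6)/128 + 45/32 + 45*sqrt(2)/32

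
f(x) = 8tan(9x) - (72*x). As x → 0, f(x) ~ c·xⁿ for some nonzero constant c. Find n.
3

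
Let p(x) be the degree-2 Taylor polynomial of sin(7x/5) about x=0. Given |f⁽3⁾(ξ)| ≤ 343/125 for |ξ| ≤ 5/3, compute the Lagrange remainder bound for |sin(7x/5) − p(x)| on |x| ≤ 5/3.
343/162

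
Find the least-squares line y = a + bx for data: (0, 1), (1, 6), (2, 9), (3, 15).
a = 1, b = 9/2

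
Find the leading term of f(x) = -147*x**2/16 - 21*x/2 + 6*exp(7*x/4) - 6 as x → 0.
343*x**3/64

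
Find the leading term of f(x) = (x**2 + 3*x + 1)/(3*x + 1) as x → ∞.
x/3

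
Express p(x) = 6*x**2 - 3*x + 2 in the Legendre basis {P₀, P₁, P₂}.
(4)P₀ + (-3)P₁ + (4)P₂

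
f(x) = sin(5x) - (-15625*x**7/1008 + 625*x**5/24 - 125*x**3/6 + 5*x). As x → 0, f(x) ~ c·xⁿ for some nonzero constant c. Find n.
9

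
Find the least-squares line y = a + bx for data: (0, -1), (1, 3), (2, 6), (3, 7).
a = -3/10, b = 27/10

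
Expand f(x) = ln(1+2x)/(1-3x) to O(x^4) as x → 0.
2*x + 4*x**2 + 44*x**3/3 + O(x**4)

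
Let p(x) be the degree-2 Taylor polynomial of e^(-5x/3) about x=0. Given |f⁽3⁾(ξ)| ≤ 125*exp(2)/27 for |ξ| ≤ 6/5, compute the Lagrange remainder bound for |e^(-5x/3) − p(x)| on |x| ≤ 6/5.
4*exp(2)/3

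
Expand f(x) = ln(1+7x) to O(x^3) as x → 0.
7*x - 49*x**2/2 + O(x**3)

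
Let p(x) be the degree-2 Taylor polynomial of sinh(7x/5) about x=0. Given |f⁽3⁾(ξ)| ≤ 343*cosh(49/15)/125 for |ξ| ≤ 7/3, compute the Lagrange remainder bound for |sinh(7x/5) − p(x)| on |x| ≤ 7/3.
117649*cosh(49/15)/20250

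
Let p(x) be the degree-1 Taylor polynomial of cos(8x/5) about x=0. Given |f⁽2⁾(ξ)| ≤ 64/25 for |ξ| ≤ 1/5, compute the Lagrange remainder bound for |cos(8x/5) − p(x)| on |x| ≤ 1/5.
32/625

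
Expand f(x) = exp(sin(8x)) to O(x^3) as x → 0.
1 + 8*x + 32*x**2 + O(x**3)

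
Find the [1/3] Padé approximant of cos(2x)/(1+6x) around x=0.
(1 - 5*x/18)/(103*x**3/9 + x**2/3 + 103*x/18 + 1)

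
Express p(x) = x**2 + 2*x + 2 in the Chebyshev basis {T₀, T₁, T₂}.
(5/2)T₀ + (2)T₁ + (1/2)T₂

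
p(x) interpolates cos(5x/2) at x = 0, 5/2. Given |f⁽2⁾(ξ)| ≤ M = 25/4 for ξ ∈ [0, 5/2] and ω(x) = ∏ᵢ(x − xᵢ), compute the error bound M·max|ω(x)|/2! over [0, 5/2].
625/128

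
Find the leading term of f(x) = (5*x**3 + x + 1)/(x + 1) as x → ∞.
5*x**2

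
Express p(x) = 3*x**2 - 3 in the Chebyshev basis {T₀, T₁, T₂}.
(-3/2)T₀ + (3/2)T₂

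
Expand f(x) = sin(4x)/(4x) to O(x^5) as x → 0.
1 - 8*x**2/3 + 32*x**4/15 + O(x**5)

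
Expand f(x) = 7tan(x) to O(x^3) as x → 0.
7*x + O(x**3)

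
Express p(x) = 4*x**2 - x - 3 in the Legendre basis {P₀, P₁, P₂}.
(-5/3)P₀ - P₁ + (8/3)P₂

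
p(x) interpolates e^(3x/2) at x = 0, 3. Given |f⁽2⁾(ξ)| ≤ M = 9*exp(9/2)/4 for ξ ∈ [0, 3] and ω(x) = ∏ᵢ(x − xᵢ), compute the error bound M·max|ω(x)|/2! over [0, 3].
81*exp(9/2)/32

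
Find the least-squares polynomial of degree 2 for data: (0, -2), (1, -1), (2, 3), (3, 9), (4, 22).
-59/35 + (-57/35)x + (13/7)x²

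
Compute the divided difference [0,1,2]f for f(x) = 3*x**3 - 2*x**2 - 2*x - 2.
7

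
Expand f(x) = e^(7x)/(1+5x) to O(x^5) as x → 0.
1 + 2*x + 29*x**2/2 - 46*x**3/3 + 4241*x**4/24 + O(x**5)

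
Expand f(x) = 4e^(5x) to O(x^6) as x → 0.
4 + 20*x + 50*x**2 + 250*x**3/3 + 625*x**4/6 + 625*x**5/6 + O(x**6)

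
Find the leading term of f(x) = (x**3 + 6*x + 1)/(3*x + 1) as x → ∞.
x**2/3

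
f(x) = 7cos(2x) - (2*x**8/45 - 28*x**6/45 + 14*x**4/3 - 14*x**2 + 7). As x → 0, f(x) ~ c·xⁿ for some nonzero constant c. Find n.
10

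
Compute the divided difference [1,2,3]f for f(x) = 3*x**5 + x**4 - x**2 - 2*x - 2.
294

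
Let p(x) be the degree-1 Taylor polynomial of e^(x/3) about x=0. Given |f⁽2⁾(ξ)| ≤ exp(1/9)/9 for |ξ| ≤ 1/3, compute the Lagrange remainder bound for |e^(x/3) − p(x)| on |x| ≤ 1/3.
exp(1/9)/162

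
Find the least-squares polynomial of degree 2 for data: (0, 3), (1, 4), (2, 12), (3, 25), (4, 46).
106/35 + (-151/70)x + (45/14)x²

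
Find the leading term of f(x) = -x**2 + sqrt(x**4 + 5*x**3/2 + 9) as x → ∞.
5*x/4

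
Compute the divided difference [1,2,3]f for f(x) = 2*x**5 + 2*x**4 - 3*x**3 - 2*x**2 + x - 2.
210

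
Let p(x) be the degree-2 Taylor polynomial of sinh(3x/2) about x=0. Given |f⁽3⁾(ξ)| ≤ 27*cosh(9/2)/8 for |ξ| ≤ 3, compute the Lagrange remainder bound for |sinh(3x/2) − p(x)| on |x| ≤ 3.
243*cosh(9/2)/16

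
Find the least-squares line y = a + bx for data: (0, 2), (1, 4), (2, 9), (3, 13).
a = 13/10, b = 19/5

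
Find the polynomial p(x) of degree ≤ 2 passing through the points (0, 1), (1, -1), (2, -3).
1 - 2*x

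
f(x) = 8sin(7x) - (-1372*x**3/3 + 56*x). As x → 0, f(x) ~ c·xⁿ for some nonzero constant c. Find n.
5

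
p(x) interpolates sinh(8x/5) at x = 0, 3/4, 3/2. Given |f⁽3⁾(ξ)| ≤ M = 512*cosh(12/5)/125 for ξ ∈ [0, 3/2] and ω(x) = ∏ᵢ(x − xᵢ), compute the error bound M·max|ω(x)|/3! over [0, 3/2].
8*sqrt(3)*cosh(12/5)/125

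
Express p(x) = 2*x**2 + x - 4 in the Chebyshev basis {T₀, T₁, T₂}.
(-3)T₀ + T₁ + T₂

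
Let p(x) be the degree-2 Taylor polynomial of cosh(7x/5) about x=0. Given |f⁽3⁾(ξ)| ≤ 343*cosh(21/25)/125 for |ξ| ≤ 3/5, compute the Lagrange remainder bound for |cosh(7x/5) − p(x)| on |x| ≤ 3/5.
3087*cosh(21/25)/31250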